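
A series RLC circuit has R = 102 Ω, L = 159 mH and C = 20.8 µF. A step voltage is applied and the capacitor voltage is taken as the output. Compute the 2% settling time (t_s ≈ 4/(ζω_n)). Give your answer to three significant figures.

t_s ≈ 0.0125 s

For a series RLC circuit (capacitor voltage as output), ω_n = 1/√(LC) = 1/√(159 mH · 20.8 µF) = 550 rad/s.
ζ = (R/2)·√(C/L) = (102/2)·√(20.8 µF/159 mH) = 0.583.
t_s ≈ 4/(ζω_n) = 0.0125 s.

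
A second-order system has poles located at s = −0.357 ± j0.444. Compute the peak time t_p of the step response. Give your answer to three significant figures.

t_p = π/ω_d with ω_d = 0.444 (the imaginary part), so t_p = 7.08 s.

t_p ≈ 7.08 s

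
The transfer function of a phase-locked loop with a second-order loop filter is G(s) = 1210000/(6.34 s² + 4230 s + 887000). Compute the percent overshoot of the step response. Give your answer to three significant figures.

%OS ≈ 0.204%

Dividing through by 6.34: denominator becomes s² + 667.2 s + 139900.
So ω_n = √139900 = 374 rad/s and ζ = 667.2/(2·374) = 0.892.
Overshoot: exp(−π·0.892/√(1−0.892²)) = 0.00204, i.e. 0.204%.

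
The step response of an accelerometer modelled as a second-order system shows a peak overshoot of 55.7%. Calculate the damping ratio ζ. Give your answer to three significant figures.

From %OS = 100·exp(−πζ/√(1−ζ²)), invert to get ζ = −ln(OS)/√(π² + ln²(OS)) with OS = 0.557.
−ln 0.557 = 0.5852, so ζ = 0.5852/√(π² + 0.3424) = 0.183.

ζ ≈ 0.183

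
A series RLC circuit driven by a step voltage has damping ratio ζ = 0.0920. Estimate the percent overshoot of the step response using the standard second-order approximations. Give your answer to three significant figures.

%OS ≈ 74.8%

For an underdamped second-order system, %OS = 100·exp(−πζ/√(1−ζ²)).
πζ/√(1−ζ²) = π·0.0920/√(1−0.00846) = 0.2903, so %OS = 100·e^(−0.2903) = 74.8%.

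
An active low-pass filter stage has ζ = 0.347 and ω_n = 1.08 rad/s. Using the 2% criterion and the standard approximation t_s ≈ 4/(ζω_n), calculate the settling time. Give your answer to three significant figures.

t_s ≈ 10.7 s

t_s ≈ 4/(ζω_n) = 4/(0.347 × 1.08) = 10.7 s.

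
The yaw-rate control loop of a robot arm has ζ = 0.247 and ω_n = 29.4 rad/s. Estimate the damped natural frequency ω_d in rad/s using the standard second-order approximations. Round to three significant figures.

ω_d ≈ 28.5 rad/s

ω_d = ω_n√(1−ζ²) = 29.4·√0.939 = 28.5 rad/s.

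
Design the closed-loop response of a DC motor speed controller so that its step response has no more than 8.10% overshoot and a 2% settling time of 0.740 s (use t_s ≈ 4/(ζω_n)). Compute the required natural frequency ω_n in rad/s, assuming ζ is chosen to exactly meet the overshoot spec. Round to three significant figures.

ω_n ≈ 8.65 rad/s

From %OS = 100·exp(−πζ/√(1−ζ²)), invert to get ζ = −ln(OS)/√(π² + ln²(OS)) with OS = 0.0810.
−ln 0.0810 = 2.513, so ζ = 2.513/√(π² + 6.317) = 0.625.
Then ω_n = 4/(ζ t_s) = 4/(0.625 × 0.740) = 8.65 rad/s.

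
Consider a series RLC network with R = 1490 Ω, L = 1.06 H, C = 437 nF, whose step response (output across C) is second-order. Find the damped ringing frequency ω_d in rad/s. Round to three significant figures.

For a series RLC circuit (capacitor voltage as output), ω_n = 1/√(LC) = 1/√(1.06 H · 437 nF) = 1470 rad/s.
ζ = (R/2)·√(C/L) = (1490/2)·√(437 nF/1.06 H) = 0.478.
ω_d = ω_n√(1−ζ²) = 1290 rad/s.

ω_d ≈ 1290 rad/s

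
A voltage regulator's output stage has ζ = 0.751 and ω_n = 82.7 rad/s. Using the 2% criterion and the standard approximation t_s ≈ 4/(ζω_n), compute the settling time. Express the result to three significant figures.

t_s ≈ 4/(ζω_n) = 4/(0.751 × 82.7) = 0.0644 s.

t_s ≈ 0.0644 s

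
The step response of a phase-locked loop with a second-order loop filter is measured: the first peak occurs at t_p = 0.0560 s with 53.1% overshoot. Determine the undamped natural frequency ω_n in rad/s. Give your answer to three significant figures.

ζ from %OS: ζ = |ln 0.531|/√(π²+ln²0.531) = 0.198.
From t_p = π/ω_d, ω_d = π/0.0560 = 56.1 rad/s, so ω_n = ω_d/√(1−ζ²) = 57.2 rad/s.

ω_n ≈ 57.2 rad/s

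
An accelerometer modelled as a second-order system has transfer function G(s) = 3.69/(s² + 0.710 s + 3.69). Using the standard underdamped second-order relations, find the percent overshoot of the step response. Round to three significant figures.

%OS ≈ 55.4%

Matching coefficients with s² + 2ζω_n s + ω_n² gives ω_n² = 3.69 ⇒ ω_n = 1.92 rad/s, and ζ = 0.710/(2ω_n) = 0.185.
Overshoot: exp(−π·0.185/√(1−0.185²)) = 0.554, i.e. 55.4%.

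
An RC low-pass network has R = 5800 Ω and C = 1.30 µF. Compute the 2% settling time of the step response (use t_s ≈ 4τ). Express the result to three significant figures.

τ = RC = 5800 × 1.30 µF = 0.00754 s.
t_s ≈ 4τ = 0.0302 s.

t_s ≈ 0.0302 s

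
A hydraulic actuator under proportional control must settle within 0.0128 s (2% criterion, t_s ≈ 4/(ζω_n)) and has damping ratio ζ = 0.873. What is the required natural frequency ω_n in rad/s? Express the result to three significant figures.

Rearranging t_s ≈ 4/(ζω_n) gives ω_n = 4/(ζ·t_s) = 4/(0.873 × 0.0128) = 358 rad/s.

ω_n ≈ 358 rad/s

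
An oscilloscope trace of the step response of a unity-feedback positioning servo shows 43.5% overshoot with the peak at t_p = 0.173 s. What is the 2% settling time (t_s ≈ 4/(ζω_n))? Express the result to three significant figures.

The overshoot fixes ζ = −ln(OS)/√(π²+ln²(OS)) = 0.256.
From t_p = π/ω_d, ω_d = π/0.173 = 18.2 rad/s, so ω_n = ω_d/√(1−ζ²) = 18.8 rad/s.
t_s ≈ 4/(ζω_n) = 4/(0.256·18.8) = 0.831 s.

t_s ≈ 0.831 s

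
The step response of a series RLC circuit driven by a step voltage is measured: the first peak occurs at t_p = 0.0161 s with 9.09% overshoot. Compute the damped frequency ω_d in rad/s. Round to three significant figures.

t_p = π/ω_d, so ω_d = π/0.0161 = 195 rad/s.

ω_d ≈ 195 rad/s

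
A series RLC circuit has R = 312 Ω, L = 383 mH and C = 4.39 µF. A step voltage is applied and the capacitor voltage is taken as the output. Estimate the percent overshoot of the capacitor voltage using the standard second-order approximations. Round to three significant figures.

For a series RLC circuit (capacitor voltage as output), ω_n = 1/√(LC) = 1/√(383 mH · 4.39 µF) = 771 rad/s.
ζ = (R/2)·√(C/L) = (312/2)·√(4.39 µF/383 mH) = 0.528.
%OS = 100 e^{−πζ/√(1−ζ²)} with ζ = 0.528 gives 14.2%.

%OS ≈ 14.2%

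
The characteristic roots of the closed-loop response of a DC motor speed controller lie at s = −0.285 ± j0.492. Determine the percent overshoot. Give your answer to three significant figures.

The poles are at −σ ± jω_d with σ = 0.285 and ω_d = 0.492, so ω_n = √(σ²+ω_d²) = 0.569 rad/s and ζ = σ/ω_n = 0.501.
%OS = 100 e^{−πζ/√(1−ζ²)} with ζ = 0.501 gives 16.2%.

%OS ≈ 16.2%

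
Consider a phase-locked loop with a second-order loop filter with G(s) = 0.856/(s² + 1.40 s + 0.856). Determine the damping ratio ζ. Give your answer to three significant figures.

Matching coefficients with s² + 2ζω_n s + ω_n² gives ω_n² = 0.856 ⇒ ω_n = 0.925 rad/s, and ζ = 1.40/(2ω_n) = 0.757.

ζ ≈ 0.757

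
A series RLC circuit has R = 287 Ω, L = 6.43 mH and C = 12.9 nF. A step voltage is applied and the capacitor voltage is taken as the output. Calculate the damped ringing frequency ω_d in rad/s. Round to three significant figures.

For a series RLC circuit (capacitor voltage as output), ω_n = 1/√(LC) = 1/√(6.43 mH · 12.9 nF) = 110000 rad/s.
ζ = (R/2)·√(C/L) = (287/2)·√(12.9 nF/6.43 mH) = 0.203.
ω_d = 110000·√(1 − 0.203²) = 108000 rad/s.

ω_d ≈ 108000 rad/s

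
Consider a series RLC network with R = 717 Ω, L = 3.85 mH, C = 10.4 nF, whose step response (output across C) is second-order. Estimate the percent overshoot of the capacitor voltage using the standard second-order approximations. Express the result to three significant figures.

%OS ≈ 10.1%

For a series RLC circuit (capacitor voltage as output), ω_n = 1/√(LC) = 1/√(3.85 mH · 10.4 nF) = 158000 rad/s.
ζ = (R/2)·√(C/L) = (717/2)·√(10.4 nF/3.85 mH) = 0.589.
%OS = 100·exp(−πζ/√(1−ζ²)) = 10.1%.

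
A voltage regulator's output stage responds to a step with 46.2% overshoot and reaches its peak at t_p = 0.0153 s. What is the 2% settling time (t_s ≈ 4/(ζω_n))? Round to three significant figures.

t_s ≈ 0.0793 s

ζ from %OS: ζ = |ln 0.462|/√(π²+ln²0.462) = 0.239.
t_p = π/ω_d ⇒ ω_d = 205 rad/s; then ω_n = ω_d/√(1−ζ²) = 211 rad/s.
t_s ≈ 4/(ζω_n) = 4/(0.239·211) = 0.0793 s.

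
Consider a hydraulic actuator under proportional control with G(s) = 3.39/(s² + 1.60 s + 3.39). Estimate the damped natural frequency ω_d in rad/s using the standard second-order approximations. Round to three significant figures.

ω_d ≈ 1.66 rad/s

ω_n = √3.39 = 1.84 rad/s; ζ = 1.60/(2·1.84) = 0.435.
The damped frequency ω_d = ω_n√(1−ζ²) = 1.66 rad/s.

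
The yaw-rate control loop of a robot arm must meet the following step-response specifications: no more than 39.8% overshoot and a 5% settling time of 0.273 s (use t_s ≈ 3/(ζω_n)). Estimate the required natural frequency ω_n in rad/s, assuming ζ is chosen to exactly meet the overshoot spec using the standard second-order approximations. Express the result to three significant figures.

ω_n ≈ 39.1 rad/s

ζ = −ln(OS)/√(π² + (ln OS)²). With OS = 0.398, ln OS = −0.9213 and ζ = 0.9213/3.274 = 0.281.
Then ω_n = 3/(ζ t_s) = 3/(0.281 × 0.273) = 39.1 rad/s.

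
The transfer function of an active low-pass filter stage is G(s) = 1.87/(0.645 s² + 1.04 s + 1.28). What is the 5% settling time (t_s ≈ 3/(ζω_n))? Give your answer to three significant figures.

t_s ≈ 3.72 s

Dividing through by 0.645: denominator becomes s² + 1.612 s + 1.984.
So ω_n = √1.984 = 1.41 rad/s and ζ = 1.612/(2·1.41) = 0.572.
t_s ≈ 3/(ζω_n) = 3.72 s.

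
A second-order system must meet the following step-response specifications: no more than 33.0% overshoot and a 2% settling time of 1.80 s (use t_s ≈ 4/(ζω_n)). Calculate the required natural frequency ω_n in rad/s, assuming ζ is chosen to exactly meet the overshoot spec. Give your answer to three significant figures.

Inverting the overshoot relation: ζ = |ln 0.330|/√(π² + ln²0.330) = 0.333.
From t_s ≈ 4/(ζω_n): ω_n = 4/(ζ·t_s) = 4/(0.333·1.80) = 6.68 rad/s.

ω_n ≈ 6.68 rad/s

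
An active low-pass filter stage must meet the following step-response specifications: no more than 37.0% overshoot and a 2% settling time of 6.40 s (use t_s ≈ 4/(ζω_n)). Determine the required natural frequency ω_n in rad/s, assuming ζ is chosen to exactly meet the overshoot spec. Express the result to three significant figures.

ζ = −ln(OS)/√(π² + (ln OS)²). With OS = 0.370, ln OS = −0.9943 and ζ = 0.9943/3.295 = 0.302.
From t_s ≈ 4/(ζω_n): ω_n = 4/(ζ·t_s) = 4/(0.302·6.40) = 2.07 rad/s.

ω_n ≈ 2.07 rad/s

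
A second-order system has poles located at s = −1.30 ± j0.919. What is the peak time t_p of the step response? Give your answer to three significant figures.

t_p = π/ω_d with ω_d = 0.919 (the imaginary part), so t_p = 3.42 s.

t_p ≈ 3.42 s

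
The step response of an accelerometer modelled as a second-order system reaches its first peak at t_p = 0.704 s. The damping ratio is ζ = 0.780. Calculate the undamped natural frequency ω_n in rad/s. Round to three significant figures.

ω_n ≈ 7.13 rad/s

Peak time t_p = π/ω_d, so ω_d = π/t_p = π/0.704 = 4.46 rad/s.
ω_n = ω_d/√(1−ζ²) = 4.46/√0.392 = 7.13 rad/s.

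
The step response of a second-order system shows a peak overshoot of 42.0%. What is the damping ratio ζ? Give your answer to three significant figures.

ζ ≈ 0.266

ζ = −ln(OS)/√(π² + (ln OS)²). With OS = 0.420, ln OS = −0.8675 and ζ = 0.8675/3.259 = 0.266.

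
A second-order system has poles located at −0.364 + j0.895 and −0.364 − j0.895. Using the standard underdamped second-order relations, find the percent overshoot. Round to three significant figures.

%OS ≈ 27.9%

|pole| = ω_n = √(0.364² + 0.895²) = 0.966 rad/s; ζ = cos θ = σ/ω_n = 0.377.
%OS = 100·exp(−πζ/√(1−ζ²)) = 27.9%.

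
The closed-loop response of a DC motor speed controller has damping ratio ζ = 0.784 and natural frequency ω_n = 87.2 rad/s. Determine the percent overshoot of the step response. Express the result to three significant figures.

For an underdamped second-order system, %OS = 100·exp(−πζ/√(1−ζ²)).
πζ/√(1−ζ²) = π·0.784/√(1−0.615) = 3.968, so %OS = 100·e^(−3.968) = 1.89%.

%OS ≈ 1.89%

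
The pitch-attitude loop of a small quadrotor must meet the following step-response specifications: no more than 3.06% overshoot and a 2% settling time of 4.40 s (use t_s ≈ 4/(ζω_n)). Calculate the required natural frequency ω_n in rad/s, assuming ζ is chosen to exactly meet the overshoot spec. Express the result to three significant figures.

ω_n ≈ 1.22 rad/s

From %OS = 100·exp(−πζ/√(1−ζ²)), invert to get ζ = −ln(OS)/√(π² + ln²(OS)) with OS = 0.0306.
−ln 0.0306 = 3.487, so ζ = 3.487/√(π² + 12.16) = 0.743.
Then ω_n = 4/(ζ t_s) = 4/(0.743 × 4.40) = 1.22 rad/s.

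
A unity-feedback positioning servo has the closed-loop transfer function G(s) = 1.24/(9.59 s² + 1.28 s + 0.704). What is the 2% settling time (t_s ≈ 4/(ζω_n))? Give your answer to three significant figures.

Dividing through by 9.59: denominator becomes s² + 0.1335 s + 0.07341.
So ω_n = √0.07341 = 0.271 rad/s and ζ = 0.1335/(2·0.271) = 0.246.
t_s ≈ 4/(ζω_n) = 59.9 s.

t_s ≈ 59.9 s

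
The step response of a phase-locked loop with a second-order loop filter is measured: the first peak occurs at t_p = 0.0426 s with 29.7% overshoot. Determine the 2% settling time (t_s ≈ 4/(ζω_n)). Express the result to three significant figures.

t_s ≈ 0.140 s

The overshoot fixes ζ = −ln(OS)/√(π²+ln²(OS)) = 0.360.
t_p = π/ω_d ⇒ ω_d = 73.7 rad/s; then ω_n = ω_d/√(1−ζ²) = 79.1 rad/s.
t_s ≈ 4/(ζω_n) = 4/(0.360·79.1) = 0.140 s.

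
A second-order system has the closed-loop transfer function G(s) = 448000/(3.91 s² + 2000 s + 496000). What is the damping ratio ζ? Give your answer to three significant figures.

ζ ≈ 0.718

Dividing through by 3.91: denominator becomes s² + 511.5 s + 126900.
So ω_n = √126900 = 356 rad/s and ζ = 511.5/(2·356) = 0.718.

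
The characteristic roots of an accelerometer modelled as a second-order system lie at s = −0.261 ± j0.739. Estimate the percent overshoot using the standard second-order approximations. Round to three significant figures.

|pole| = ω_n = √(0.261² + 0.739²) = 0.784 rad/s; ζ = cos θ = σ/ω_n = 0.333.
%OS = 100·exp(−πζ/√(1−ζ²)) = 33.0%.

%OS ≈ 33.0%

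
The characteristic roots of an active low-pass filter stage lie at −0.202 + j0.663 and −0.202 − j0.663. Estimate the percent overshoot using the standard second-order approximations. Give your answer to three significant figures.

%OS ≈ 38.4%

With σ = 0.202, ω_d = 0.663: ω_n = √(σ²+ω_d²) = 0.693 rad/s, ζ = σ/ω_n = 0.291.
%OS = 100 e^{−πζ/√(1−ζ²)} with ζ = 0.291 gives 38.4%.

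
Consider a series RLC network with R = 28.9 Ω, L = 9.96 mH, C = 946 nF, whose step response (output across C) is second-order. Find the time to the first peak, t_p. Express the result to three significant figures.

t_p ≈ 0.000308 s

For a series RLC circuit (capacitor voltage as output), ω_n = 1/√(LC) = 1/√(9.96 mH · 946 nF) = 10300 rad/s.
ζ = (R/2)·√(C/L) = (28.9/2)·√(946 nF/9.96 mH) = 0.141.
The damped frequency ω_d = ω_n√(1−ζ²) = 10200 rad/s. t_p = π/ω_d = 0.000308 s.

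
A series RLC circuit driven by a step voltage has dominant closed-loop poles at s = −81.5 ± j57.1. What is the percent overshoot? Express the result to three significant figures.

%OS ≈ 1.13%

|pole| = ω_n = √(81.5² + 57.1²) = 99.5 rad/s; ζ = cos θ = σ/ω_n = 0.819.
%OS = 100 e^{−πζ/√(1−ζ²)} with ζ = 0.819 gives 1.13%.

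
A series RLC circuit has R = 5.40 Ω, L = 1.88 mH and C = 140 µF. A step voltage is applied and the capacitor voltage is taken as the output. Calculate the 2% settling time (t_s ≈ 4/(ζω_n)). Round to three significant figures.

t_s ≈ 0.00279 s

For a series RLC circuit (capacitor voltage as output), ω_n = 1/√(LC) = 1/√(1.88 mH · 140 µF) = 1950 rad/s.
ζ = (R/2)·√(C/L) = (5.40/2)·√(140 µF/1.88 mH) = 0.737.
t_s ≈ 4/(ζω_n) = 0.00279 s.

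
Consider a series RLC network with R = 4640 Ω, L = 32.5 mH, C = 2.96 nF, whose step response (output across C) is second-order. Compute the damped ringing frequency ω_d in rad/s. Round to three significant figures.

For a series RLC circuit (capacitor voltage as output), ω_n = 1/√(LC) = 1/√(32.5 mH · 2.96 nF) = 102000 rad/s.
ζ = (R/2)·√(C/L) = (4640/2)·√(2.96 nF/32.5 mH) = 0.700.
ω_d = ω_n√(1−ζ²) = 72800 rad/s.

ω_d ≈ 72800 rad/s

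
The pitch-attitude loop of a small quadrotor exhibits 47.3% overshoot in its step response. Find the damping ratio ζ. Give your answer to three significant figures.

ζ ≈ 0.232

Inverting the overshoot relation: ζ = |ln 0.473|/√(π² + ln²0.473) = 0.232.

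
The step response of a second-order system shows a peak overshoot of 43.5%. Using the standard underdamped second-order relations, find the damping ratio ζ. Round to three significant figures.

From %OS = 100·exp(−πζ/√(1−ζ²)), invert to get ζ = −ln(OS)/√(π² + ln²(OS)) with OS = 0.435.
−ln 0.435 = 0.8324, so ζ = 0.8324/√(π² + 0.6929) = 0.256.

ζ ≈ 0.256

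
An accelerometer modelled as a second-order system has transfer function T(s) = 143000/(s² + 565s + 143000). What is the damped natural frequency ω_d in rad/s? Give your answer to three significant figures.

ω_n = √143000 = 378 rad/s; ζ = 565/(2·378) = 0.747.
The damped frequency ω_d = ω_n√(1−ζ²) = 251 rad/s.

ω_d ≈ 251 rad/s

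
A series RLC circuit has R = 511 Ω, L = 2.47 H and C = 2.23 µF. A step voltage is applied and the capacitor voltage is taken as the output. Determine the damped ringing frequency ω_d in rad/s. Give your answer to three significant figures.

ω_d ≈ 413 rad/s

For a series RLC circuit (capacitor voltage as output), ω_n = 1/√(LC) = 1/√(2.47 H · 2.23 µF) = 426 rad/s.
ζ = (R/2)·√(C/L) = (511/2)·√(2.23 µF/2.47 H) = 0.243.
The damped frequency ω_d = ω_n√(1−ζ²) = 413 rad/s.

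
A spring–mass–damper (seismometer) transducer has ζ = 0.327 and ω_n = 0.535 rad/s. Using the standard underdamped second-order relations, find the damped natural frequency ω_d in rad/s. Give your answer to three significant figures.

ω_d ≈ 0.506 rad/s

ω_d = ω_n√(1−ζ²) = 0.535·√0.893 = 0.506 rad/s.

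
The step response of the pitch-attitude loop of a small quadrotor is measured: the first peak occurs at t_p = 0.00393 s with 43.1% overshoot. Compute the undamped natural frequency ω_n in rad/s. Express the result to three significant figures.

From the overshoot, ζ = −ln(OS)/√(π²+ln²(OS)) = 0.259.
t_p = π/ω_d ⇒ ω_d = 799 rad/s; then ω_n = ω_d/√(1−ζ²) = 828 rad/s.

ω_n ≈ 828 rad/s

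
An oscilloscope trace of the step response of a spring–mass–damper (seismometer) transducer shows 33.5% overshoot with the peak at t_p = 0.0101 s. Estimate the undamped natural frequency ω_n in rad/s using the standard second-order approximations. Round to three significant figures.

ω_n ≈ 329 rad/s

The overshoot fixes ζ = −ln(OS)/√(π²+ln²(OS)) = 0.329.
From t_p = π/ω_d, ω_d = π/0.0101 = 311 rad/s, so ω_n = ω_d/√(1−ζ²) = 329 rad/s.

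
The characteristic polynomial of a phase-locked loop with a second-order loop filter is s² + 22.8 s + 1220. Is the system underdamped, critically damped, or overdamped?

underdamped

a² − 4b = 22.8² − 4·1220 < 0 (complex roots); the system is underdamped.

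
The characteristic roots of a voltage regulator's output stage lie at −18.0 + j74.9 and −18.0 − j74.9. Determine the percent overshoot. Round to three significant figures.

%OS ≈ 47.0%

With σ = 18.0, ω_d = 74.9: ω_n = √(σ²+ω_d²) = 77.0 rad/s, ζ = σ/ω_n = 0.234.
Overshoot: exp(−π·0.234/√(1−0.234²)) = 0.470, i.e. 47.0%.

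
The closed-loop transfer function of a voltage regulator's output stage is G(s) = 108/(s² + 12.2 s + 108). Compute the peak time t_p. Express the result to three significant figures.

t_p ≈ 0.373 s

Comparing the denominator to s² + 2ζω_n s + ω_n²: ω_n = √108 = 10.4 rad/s, and 2ζω_n = 12.2 so ζ = 12.2/(2·10.4) = 0.587.
ω_d = 10.4·√(1 − 0.587²) = 8.41 rad/s. Then t_p = π/ω_d = 0.373 s.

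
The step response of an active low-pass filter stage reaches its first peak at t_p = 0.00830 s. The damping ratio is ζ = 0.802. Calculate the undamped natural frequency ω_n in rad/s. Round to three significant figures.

Peak time t_p = π/ω_d, so ω_d = π/t_p = π/0.00830 = 379 rad/s.
ω_n = ω_d/√(1−ζ²) = 379/√0.357 = 634 rad/s.

ω_n ≈ 634 rad/s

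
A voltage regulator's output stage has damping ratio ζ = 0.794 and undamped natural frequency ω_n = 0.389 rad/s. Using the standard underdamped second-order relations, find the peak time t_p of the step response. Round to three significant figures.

t_p ≈ 13.3 s

The damped frequency is ω_d = ω_n√(1−ζ²) = 0.389·√(1−0.630) = 0.236 rad/s.
Peak time t_p = π/ω_d = π/0.236 = 13.3 s.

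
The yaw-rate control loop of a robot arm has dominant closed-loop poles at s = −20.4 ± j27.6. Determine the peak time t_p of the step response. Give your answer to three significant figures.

t_p ≈ 0.114 s

t_p = π/ω_d with ω_d = 27.6 (the imaginary part), so t_p = 0.114 s.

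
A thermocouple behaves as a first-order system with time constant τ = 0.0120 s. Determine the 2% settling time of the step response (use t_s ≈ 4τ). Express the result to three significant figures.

t_s ≈ 0.0480 s

t_s ≈ 4τ = 0.0480 s.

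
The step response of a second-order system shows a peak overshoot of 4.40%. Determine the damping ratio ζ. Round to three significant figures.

ζ ≈ 0.705

From %OS = 100·exp(−πζ/√(1−ζ²)), invert to get ζ = −ln(OS)/√(π² + ln²(OS)) with OS = 0.0440.
−ln 0.0440 = 3.124, so ζ = 3.124/√(π² + 9.757) = 0.705.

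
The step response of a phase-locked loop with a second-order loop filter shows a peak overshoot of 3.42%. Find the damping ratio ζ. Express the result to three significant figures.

ζ = −ln(OS)/√(π² + (ln OS)²). With OS = 0.0342, ln OS = −3.376 and ζ = 3.376/4.611 = 0.732.

ζ ≈ 0.732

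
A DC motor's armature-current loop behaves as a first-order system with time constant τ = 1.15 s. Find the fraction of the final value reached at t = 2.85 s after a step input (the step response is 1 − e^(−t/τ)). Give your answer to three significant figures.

y(t)/y_∞ = 1 − e^(−t/τ) = 1 − e^(−2.85/1.15) = 1 − e^(−2.48) = 0.916.

y/y_∞ ≈ 0.916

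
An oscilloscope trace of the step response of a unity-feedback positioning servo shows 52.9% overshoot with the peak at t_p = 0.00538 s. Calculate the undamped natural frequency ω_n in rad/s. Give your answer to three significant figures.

From the overshoot, ζ = −ln(OS)/√(π²+ln²(OS)) = 0.199.
From t_p = π/ω_d, ω_d = π/0.00538 = 584 rad/s, so ω_n = ω_d/√(1−ζ²) = 596 rad/s.

ω_n ≈ 596 rad/s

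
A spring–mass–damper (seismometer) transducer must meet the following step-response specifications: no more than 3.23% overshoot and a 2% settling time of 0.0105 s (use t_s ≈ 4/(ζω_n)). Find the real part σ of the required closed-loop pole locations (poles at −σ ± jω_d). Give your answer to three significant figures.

σ ≈ 381

The settling-time spec alone fixes σ = ζω_n = 4/t_s = 4/0.0105 = 381.
(Overshoot then fixes ζ = 0.738 and hence ω_d = σ·√(1−ζ²)/ζ = 349 rad/s.)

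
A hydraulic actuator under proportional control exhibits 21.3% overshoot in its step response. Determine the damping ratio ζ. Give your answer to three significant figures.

ζ ≈ 0.442

Inverting the overshoot relation: ζ = |ln 0.213|/√(π² + ln²0.213) = 0.442.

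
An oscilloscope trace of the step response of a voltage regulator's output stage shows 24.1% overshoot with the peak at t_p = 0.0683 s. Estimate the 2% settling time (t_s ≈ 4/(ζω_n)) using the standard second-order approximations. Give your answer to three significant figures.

From the overshoot, ζ = −ln(OS)/√(π²+ln²(OS)) = 0.413.
t_p = π/ω_d ⇒ ω_d = 46.0 rad/s; then ω_n = ω_d/√(1−ζ²) = 50.5 rad/s.
t_s ≈ 4/(ζω_n) = 4/(0.413·50.5) = 0.192 s.

t_s ≈ 0.192 s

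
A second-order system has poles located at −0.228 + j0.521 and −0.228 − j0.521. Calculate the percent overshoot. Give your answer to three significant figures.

%OS ≈ 25.3%

The poles are at −σ ± jω_d with σ = 0.228 and ω_d = 0.521, so ω_n = √(σ²+ω_d²) = 0.569 rad/s and ζ = σ/ω_n = 0.401.
%OS = 100 e^{−πζ/√(1−ζ²)} with ζ = 0.401 gives 25.3%.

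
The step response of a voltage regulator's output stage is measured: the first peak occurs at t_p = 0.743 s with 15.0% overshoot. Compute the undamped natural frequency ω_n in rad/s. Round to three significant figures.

ω_n ≈ 4.94 rad/s

The overshoot fixes ζ = −ln(OS)/√(π²+ln²(OS)) = 0.517.
t_p = π/ω_d ⇒ ω_d = 4.23 rad/s; then ω_n = ω_d/√(1−ζ²) = 4.94 rad/s.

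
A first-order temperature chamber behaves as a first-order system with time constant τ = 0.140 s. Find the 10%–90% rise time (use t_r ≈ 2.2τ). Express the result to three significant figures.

t_r ≈ 2.2τ = 0.308 s.

t_r ≈ 0.308 s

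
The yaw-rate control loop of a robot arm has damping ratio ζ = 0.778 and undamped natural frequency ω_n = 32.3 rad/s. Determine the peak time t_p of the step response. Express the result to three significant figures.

The damped frequency is ω_d = ω_n√(1−ζ²) = 32.3·√(1−0.605) = 20.3 rad/s.
Peak time t_p = π/ω_d = π/20.3 = 0.155 s.

t_p ≈ 0.155 s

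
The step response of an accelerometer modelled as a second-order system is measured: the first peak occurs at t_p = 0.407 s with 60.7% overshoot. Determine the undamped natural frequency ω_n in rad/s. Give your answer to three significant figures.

ω_n ≈ 7.82 rad/s

From the overshoot, ζ = −ln(OS)/√(π²+ln²(OS)) = 0.157.
From t_p = π/ω_d, ω_d = π/0.407 = 7.72 rad/s, so ω_n = ω_d/√(1−ζ²) = 7.82 rad/s.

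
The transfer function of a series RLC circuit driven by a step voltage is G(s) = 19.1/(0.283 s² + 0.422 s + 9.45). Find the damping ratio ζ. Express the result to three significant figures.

Dividing through by 0.283: denominator becomes s² + 1.491 s + 33.39.
So ω_n = √33.39 = 5.78 rad/s and ζ = 1.491/(2·5.78) = 0.129.

ζ ≈ 0.129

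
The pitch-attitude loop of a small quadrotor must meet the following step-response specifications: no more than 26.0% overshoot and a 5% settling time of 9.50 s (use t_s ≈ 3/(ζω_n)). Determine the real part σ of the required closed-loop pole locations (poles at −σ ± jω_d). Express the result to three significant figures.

The settling-time spec alone fixes σ = ζω_n = 3/t_s = 3/9.50 = 0.316.
(Overshoot then fixes ζ = 0.394 and hence ω_d = σ·√(1−ζ²)/ζ = 0.736 rad/s.)

σ ≈ 0.316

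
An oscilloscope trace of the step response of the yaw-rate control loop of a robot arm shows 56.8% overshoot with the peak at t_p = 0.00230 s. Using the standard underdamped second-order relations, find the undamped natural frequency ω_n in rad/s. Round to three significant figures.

ω_n ≈ 1390 rad/s

From the overshoot, ζ = −ln(OS)/√(π²+ln²(OS)) = 0.177.
From t_p = π/ω_d, ω_d = π/0.00230 = 1370 rad/s, so ω_n = ω_d/√(1−ζ²) = 1390 rad/s.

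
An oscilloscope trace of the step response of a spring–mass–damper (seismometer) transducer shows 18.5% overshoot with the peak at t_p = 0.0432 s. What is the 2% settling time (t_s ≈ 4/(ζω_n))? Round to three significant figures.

t_s ≈ 0.102 s

The overshoot fixes ζ = −ln(OS)/√(π²+ln²(OS)) = 0.473.
From t_p = π/ω_d, ω_d = π/0.0432 = 72.7 rad/s, so ω_n = ω_d/√(1−ζ²) = 82.5 rad/s.
t_s ≈ 4/(ζω_n) = 4/(0.473·82.5) = 0.102 s.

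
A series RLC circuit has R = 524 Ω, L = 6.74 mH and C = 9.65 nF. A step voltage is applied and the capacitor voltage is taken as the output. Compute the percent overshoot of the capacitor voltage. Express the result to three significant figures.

%OS ≈ 35.4%

For a series RLC circuit (capacitor voltage as output), ω_n = 1/√(LC) = 1/√(6.74 mH · 9.65 nF) = 124000 rad/s.
ζ = (R/2)·√(C/L) = (524/2)·√(9.65 nF/6.74 mH) = 0.313.
Overshoot: exp(−π·0.313/√(1−0.313²)) = 0.354, i.e. 35.4%.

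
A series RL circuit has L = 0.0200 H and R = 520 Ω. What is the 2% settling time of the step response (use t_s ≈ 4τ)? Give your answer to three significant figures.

t_s ≈ 0.000154 s

τ = L/R = 0.0200/520 = 0.0000385 s.
t_s ≈ 4τ = 0.000154 s.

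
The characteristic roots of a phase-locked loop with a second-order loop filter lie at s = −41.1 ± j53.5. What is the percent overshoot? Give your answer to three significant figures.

%OS ≈ 8.95%

|pole| = ω_n = √(41.1² + 53.5²) = 67.5 rad/s; ζ = cos θ = σ/ω_n = 0.609.
%OS = 100·exp(−πζ/√(1−ζ²)) = 8.95%.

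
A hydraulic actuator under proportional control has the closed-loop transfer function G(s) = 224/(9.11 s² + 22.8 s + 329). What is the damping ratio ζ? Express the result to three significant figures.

Dividing through by 9.11: denominator becomes s² + 2.503 s + 36.11.
So ω_n = √36.11 = 6.01 rad/s and ζ = 2.503/(2·6.01) = 0.208.

ζ ≈ 0.208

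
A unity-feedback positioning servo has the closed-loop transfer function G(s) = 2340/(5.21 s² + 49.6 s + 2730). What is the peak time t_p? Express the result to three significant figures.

Dividing through by 5.21: denominator becomes s² + 9.520 s + 524.0.
So ω_n = √524.0 = 22.9 rad/s and ζ = 9.520/(2·22.9) = 0.208.
The damped frequency ω_d = ω_n√(1−ζ²) = 22.4 rad/s. t_p = π/ω_d = 0.140 s.

t_p ≈ 0.140 s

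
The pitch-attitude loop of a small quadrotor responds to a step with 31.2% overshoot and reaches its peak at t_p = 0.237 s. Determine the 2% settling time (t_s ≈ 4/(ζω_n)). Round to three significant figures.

The overshoot fixes ζ = −ln(OS)/√(π²+ln²(OS)) = 0.348.
From t_p = π/ω_d, ω_d = π/0.237 = 13.3 rad/s, so ω_n = ω_d/√(1−ζ²) = 14.1 rad/s.
t_s ≈ 4/(ζω_n) = 4/(0.348·14.1) = 0.814 s.

t_s ≈ 0.814 s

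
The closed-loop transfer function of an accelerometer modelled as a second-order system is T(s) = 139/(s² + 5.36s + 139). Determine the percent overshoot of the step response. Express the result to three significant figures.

Matching coefficients with s² + 2ζω_n s + ω_n² gives ω_n² = 139 ⇒ ω_n = 11.8 rad/s, and ζ = 5.36/(2ω_n) = 0.227.
%OS = 100·exp(−πζ/√(1−ζ²)) = 48.0%.

%OS ≈ 48.0%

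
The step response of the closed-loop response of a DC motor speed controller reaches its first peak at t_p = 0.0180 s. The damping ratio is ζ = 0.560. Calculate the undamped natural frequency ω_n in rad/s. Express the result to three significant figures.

Peak time t_p = π/ω_d, so ω_d = π/t_p = π/0.0180 = 175 rad/s.
ω_n = ω_d/√(1−ζ²) = 175/√0.686 = 211 rad/s.

ω_n ≈ 211 rad/s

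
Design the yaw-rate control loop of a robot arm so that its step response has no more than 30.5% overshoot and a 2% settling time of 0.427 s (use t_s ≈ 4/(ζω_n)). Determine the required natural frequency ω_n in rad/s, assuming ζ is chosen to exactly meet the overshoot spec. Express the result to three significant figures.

ω_n ≈ 26.5 rad/s

Inverting the overshoot relation: ζ = |ln 0.305|/√(π² + ln²0.305) = 0.354.
Then ω_n = 4/(ζ t_s) = 4/(0.354 × 0.427) = 26.5 rad/s.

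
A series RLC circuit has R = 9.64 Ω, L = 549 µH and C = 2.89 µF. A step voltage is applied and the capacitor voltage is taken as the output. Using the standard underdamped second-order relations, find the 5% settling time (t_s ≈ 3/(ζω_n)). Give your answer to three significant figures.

t_s ≈ 0.000342 s

For a series RLC circuit (capacitor voltage as output), ω_n = 1/√(LC) = 1/√(549 µH · 2.89 µF) = 25100 rad/s.
ζ = (R/2)·√(C/L) = (9.64/2)·√(2.89 µF/549 µH) = 0.350.
t_s ≈ 3/(ζω_n) = 0.000342 s.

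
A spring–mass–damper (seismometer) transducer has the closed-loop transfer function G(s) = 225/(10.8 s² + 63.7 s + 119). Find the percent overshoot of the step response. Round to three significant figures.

%OS ≈ 0.229%

Dividing through by 10.8: denominator becomes s² + 5.898 s + 11.02.
So ω_n = √11.02 = 3.32 rad/s and ζ = 5.898/(2·3.32) = 0.888.
%OS = 100·exp(−πζ/√(1−ζ²)) = 0.229%.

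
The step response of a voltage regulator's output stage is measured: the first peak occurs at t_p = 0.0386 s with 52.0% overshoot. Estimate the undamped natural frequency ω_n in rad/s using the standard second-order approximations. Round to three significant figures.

From the overshoot, ζ = −ln(OS)/√(π²+ln²(OS)) = 0.204.
From t_p = π/ω_d, ω_d = π/0.0386 = 81.4 rad/s, so ω_n = ω_d/√(1−ζ²) = 83.1 rad/s.

ω_n ≈ 83.1 rad/s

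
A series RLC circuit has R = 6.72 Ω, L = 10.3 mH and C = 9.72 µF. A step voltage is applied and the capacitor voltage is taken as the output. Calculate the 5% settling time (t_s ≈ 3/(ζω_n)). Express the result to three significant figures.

t_s ≈ 0.00920 s

For a series RLC circuit (capacitor voltage as output), ω_n = 1/√(LC) = 1/√(10.3 mH · 9.72 µF) = 3160 rad/s.
ζ = (R/2)·√(C/L) = (6.72/2)·√(9.72 µF/10.3 mH) = 0.103.
t_s ≈ 3/(ζω_n) = 0.00920 s.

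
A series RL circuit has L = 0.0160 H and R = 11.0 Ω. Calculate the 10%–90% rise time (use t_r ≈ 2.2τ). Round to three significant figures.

t_r ≈ 0.00320 s

τ = L/R = 0.0160/11.0 = 0.00145 s.
t_r ≈ 2.2τ = 0.00320 s.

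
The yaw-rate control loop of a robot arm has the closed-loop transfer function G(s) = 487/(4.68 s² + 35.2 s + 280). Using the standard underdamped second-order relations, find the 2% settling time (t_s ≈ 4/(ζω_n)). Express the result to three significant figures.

t_s ≈ 1.06 s

Dividing through by 4.68: denominator becomes s² + 7.521 s + 59.83.
So ω_n = √59.83 = 7.73 rad/s and ζ = 7.521/(2·7.73) = 0.486.
t_s ≈ 4/(ζω_n) = 1.06 s.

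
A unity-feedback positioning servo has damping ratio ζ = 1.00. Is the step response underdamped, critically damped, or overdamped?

Since ζ = 1, the system is critically damped.

critically damped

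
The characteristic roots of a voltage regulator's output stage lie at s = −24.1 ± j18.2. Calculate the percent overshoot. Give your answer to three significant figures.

%OS ≈ 1.56%

The poles are at −σ ± jω_d with σ = 24.1 and ω_d = 18.2, so ω_n = √(σ²+ω_d²) = 30.2 rad/s and ζ = σ/ω_n = 0.798.
%OS = 100·exp(−πζ/√(1−ζ²)) = 1.56%.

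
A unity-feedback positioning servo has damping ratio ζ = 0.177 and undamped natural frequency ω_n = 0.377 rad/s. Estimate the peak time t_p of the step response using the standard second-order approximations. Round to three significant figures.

The damped frequency is ω_d = ω_n√(1−ζ²) = 0.377·√(1−0.0313) = 0.371 rad/s.
Peak time t_p = π/ω_d = π/0.371 = 8.47 s.

t_p ≈ 8.47 s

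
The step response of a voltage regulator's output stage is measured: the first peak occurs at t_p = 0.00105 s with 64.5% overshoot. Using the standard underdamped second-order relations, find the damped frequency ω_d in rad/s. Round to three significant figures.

t_p = π/ω_d, so ω_d = π/0.00105 = 2990 rad/s.

ω_d ≈ 2990 rad/s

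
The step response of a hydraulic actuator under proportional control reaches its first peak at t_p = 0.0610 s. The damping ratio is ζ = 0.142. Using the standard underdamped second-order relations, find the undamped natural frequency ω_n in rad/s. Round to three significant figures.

Peak time t_p = π/ω_d, so ω_d = π/t_p = π/0.0610 = 51.5 rad/s.
ω_n = ω_d/√(1−ζ²) = 51.5/√0.980 = 52.0 rad/s.

ω_n ≈ 52.0 rad/s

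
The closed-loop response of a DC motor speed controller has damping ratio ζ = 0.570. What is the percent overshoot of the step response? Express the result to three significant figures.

%OS ≈ 11.3%

For an underdamped second-order system, %OS = 100·exp(−πζ/√(1−ζ²)).
πζ/√(1−ζ²) = π·0.570/√(1−0.325) = 2.179, so %OS = 100·e^(−2.179) = 11.3%.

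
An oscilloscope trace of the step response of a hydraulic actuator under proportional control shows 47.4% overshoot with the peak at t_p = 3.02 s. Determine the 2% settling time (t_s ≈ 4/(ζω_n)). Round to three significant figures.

From the overshoot, ζ = −ln(OS)/√(π²+ln²(OS)) = 0.231.
t_p = π/ω_d ⇒ ω_d = 1.04 rad/s; then ω_n = ω_d/√(1−ζ²) = 1.07 rad/s.
t_s ≈ 4/(ζω_n) = 4/(0.231·1.07) = 16.2 s.

t_s ≈ 16.2 s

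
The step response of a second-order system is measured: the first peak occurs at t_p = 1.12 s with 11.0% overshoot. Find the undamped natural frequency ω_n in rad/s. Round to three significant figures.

ω_n ≈ 3.43 rad/s

From the overshoot, ζ = −ln(OS)/√(π²+ln²(OS)) = 0.575.
t_p = π/ω_d ⇒ ω_d = 2.80 rad/s; then ω_n = ω_d/√(1−ζ²) = 3.43 rad/s.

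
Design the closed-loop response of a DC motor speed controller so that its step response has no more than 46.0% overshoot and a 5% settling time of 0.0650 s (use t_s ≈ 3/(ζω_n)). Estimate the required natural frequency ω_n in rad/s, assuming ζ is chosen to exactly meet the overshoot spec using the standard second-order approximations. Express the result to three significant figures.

ω_n ≈ 192 rad/s

From %OS = 100·exp(−πζ/√(1−ζ²)), invert to get ζ = −ln(OS)/√(π² + ln²(OS)) with OS = 0.460.
−ln 0.460 = 0.7765, so ζ = 0.7765/√(π² + 0.6030) = 0.240.
Then ω_n = 3/(ζ t_s) = 3/(0.240 × 0.0650) = 192 rad/s.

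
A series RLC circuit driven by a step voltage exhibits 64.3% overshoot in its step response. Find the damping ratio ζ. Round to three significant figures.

ζ ≈ 0.139

From %OS = 100·exp(−πζ/√(1−ζ²)), invert to get ζ = −ln(OS)/√(π² + ln²(OS)) with OS = 0.643.
−ln 0.643 = 0.4416, so ζ = 0.4416/√(π² + 0.1950) = 0.139.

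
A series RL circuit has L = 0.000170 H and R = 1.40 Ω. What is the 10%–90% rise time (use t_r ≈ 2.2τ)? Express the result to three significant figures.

t_r ≈ 0.000267 s

τ = L/R = 0.000170/1.40 = 0.000121 s.
t_r ≈ 2.2τ = 0.000267 s.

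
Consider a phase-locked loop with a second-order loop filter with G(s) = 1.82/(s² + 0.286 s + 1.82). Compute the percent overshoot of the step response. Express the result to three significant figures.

Comparing the denominator to s² + 2ζω_n s + ω_n²: ω_n = √1.82 = 1.35 rad/s, and 2ζω_n = 0.286 so ζ = 0.286/(2·1.35) = 0.106.
%OS = 100 e^{−πζ/√(1−ζ²)} with ζ = 0.106 gives 71.5%.

%OS ≈ 71.5%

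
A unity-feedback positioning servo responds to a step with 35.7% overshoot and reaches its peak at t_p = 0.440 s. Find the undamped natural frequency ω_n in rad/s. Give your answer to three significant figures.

ζ from %OS: ζ = |ln 0.357|/√(π²+ln²0.357) = 0.312.
t_p = π/ω_d ⇒ ω_d = 7.14 rad/s; then ω_n = ω_d/√(1−ζ²) = 7.51 rad/s.

ω_n ≈ 7.51 rad/s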